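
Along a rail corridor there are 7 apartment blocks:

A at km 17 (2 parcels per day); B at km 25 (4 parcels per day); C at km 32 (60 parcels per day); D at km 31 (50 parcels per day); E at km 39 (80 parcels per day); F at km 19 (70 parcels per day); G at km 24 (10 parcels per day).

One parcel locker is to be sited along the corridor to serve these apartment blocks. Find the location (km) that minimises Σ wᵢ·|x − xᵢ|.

For a sum of weighted absolute distances on a line, the optimum is the weighted median (not the mean). Total weight W = 276; half-weight = 138.
Sort by position and accumulate weight:
  km 17 (A, w=2) → cum 2
  km 19 (F, w=70) → cum 72
  km 24 (G, w=10) → cum 82
  km 25 (B, w=4) → cum 86
  km 31 (D, w=50) → cum 136
  km 32 (C, w=60) → cum 196  ≥ 138 → median here
  km 39 (E, w=80) → cum 276
Optimal location: km 32.

x = 32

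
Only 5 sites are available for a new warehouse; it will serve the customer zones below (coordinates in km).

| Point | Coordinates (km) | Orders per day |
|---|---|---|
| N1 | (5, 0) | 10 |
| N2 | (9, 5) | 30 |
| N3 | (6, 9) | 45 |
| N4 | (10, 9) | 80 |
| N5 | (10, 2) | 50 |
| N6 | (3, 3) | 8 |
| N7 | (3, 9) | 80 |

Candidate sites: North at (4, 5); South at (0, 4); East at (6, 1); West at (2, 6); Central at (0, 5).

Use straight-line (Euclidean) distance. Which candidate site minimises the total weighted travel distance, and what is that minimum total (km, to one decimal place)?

Total weighted distance at each candidate:
  North (4, 5): total = 1662.3
  South (0, 4): total = 2583.3
  East (6, 1): total = 2158.2
  West (2, 6): total = 1913.2
  Central (0, 5): total = 2477.7
Minimum is at North with total 1662.3 km.

North, total 1662.3 km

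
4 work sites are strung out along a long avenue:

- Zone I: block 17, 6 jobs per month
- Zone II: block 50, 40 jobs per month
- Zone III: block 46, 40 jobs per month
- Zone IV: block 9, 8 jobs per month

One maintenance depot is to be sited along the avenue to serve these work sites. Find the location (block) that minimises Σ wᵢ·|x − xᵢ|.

For a sum of weighted absolute distances on a line, the optimum is the weighted median (not the mean). Total weight W = 94; half-weight = 47.
Sort by position and accumulate weight:
  block 9 (Zone IV, w=8) → cum 8
  block 17 (Zone I, w=6) → cum 14
  block 46 (Zone III, w=40) → cum 54  ≥ 47 → median here
  block 50 (Zone II, w=40) → cum 94
Optimal location: block 46.

x = 46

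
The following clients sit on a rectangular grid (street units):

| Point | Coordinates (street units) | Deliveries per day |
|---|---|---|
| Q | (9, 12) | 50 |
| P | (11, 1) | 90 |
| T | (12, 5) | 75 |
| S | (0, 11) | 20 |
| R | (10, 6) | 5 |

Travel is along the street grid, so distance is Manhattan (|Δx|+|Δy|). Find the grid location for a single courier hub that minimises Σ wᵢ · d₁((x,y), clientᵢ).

Manhattan distance separates: Σwᵢ(|x−xᵢ|+|y−yᵢ|) = Σwᵢ|x−xᵢ| + Σwᵢ|y−yᵢ|, so x and y are optimised independently as 1-D weighted medians.
Total weight W = 240; half = 120.
x-coordinate, sorted with cumulative weight:
  x=0 (S, w=20) cum 20
  x=9 (Q, w=50) cum 70
  x=10 (R, w=5) cum 75
  x=11 (P, w=90) cum 165  ← median
  x=12 (T, w=75) cum 240
⇒ x* = 11
y-coordinate, sorted with cumulative weight:
  y=1 (P, w=90) cum 90
  y=5 (T, w=75) cum 165  ← median
  y=6 (R, w=5) cum 170
  y=11 (S, w=20) cum 190
  y=12 (Q, w=50) cum 240
⇒ y* = 5

(11, 5)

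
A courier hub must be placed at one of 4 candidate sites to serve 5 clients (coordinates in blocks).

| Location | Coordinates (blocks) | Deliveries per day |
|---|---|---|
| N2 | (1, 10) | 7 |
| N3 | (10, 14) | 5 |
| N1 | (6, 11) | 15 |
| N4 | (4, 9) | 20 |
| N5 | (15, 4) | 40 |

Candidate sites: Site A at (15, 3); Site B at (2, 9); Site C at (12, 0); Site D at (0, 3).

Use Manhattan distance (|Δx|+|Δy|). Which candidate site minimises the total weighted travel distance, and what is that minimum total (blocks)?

Total weighted distance at each candidate:
  Site A (15, 3): total = 862
  Site B (2, 9): total = 929
  Site C (12, 0): total = 1102
  Site D (0, 3): total = 1211
Minimum is at Site A with total 862 blocks.

Site A, total 862 blocks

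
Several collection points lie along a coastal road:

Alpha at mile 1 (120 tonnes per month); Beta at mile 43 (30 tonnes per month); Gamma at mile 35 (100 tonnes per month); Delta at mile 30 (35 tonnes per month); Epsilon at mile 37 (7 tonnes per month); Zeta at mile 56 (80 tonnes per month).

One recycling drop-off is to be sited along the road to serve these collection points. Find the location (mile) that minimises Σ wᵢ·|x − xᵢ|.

For a sum of weighted absolute distances on a line, the optimum is the weighted median (not the mean). Total weight W = 372; half-weight = 186.
Sort by position and accumulate weight:
  mile 1 (Alpha, w=120) → cum 120
  mile 30 (Delta, w=35) → cum 155
  mile 35 (Gamma, w=100) → cum 255  ≥ 186 → median here
  mile 37 (Epsilon, w=7) → cum 262
  mile 43 (Beta, w=30) → cum 292
  mile 56 (Zeta, w=80) → cum 372
Optimal location: mile 35.

x = 35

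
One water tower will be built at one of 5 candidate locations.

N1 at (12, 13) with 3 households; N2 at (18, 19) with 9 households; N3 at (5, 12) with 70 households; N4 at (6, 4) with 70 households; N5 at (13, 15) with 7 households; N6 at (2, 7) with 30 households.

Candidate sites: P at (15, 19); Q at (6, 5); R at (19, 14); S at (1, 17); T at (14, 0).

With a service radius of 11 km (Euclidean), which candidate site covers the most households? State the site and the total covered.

Q, covering 173

Coverage radius r = 11 km; a point is covered iff (Δx)²+(Δy)² ≤ 11² = 121.
  P (15, 19): covers {N1, N2, N5} → 19
  Q (6, 5): covers {N1, N3, N4, N6} → 173
  R (19, 14): covers {N1, N2, N5} → 19
  S (1, 17): covers {N3, N6} → 100
  T (14, 0): covers {N4} → 70
Maximum coverage at Q: 173 households.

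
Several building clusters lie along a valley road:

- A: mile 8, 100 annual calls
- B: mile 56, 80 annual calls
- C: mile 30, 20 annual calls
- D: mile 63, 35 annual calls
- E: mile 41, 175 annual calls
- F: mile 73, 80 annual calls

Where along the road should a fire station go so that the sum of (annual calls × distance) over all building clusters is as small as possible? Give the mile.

For a sum of weighted absolute distances on a line, the optimum is the weighted median (not the mean). Total weight W = 490; half-weight = 245.
Sort by position and accumulate weight:
  mile 8 (A, w=100) → cum 100
  mile 30 (C, w=20) → cum 120
  mile 41 (E, w=175) → cum 295  ≥ 245 → median here
  mile 56 (B, w=80) → cum 375
  mile 63 (D, w=35) → cum 410
  mile 73 (F, w=80) → cum 490
Optimal location: mile 41.

x = 41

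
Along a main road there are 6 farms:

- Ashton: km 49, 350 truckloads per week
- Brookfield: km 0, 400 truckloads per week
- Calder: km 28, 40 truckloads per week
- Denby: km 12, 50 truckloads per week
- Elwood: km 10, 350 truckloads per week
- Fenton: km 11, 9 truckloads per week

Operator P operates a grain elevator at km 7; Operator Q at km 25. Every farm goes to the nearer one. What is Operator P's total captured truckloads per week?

The indifferent point is the midpoint (7+25)/2 = 16; farms left of it (closer to Operator P at 7) go to Operator P, those right go to Operator Q.
  Brookfield at 0 (w=400) → Operator P
  Elwood at 10 (w=350) → Operator P
  Fenton at 11 (w=9) → Operator P
  Denby at 12 (w=50) → Operator P
  Calder at 28 (w=40) → Operator Q
  Ashton at 49 (w=350) → Operator Q
Operator P captures 809; Operator Q captures 390.

809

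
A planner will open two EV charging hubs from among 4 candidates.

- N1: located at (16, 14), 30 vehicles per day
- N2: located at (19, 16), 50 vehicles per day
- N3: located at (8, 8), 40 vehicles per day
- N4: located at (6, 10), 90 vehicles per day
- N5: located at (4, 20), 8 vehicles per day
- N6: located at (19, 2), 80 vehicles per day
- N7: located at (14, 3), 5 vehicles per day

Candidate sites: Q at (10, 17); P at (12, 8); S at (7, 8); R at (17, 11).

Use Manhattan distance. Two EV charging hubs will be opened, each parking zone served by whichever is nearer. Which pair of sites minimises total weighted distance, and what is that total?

{S, R}, total 1835

Evaluate every pair (each demand assigned to the nearer of the two):
  {S, R}: total = 1835
  {P, R}: total = 2425
  {P, S}: total = 2555
  {Q, S}: total = 2652
  {Q, P}: total = 2797
  {Q, R}: total = 2907
Best pair: {S, R} with total 1835.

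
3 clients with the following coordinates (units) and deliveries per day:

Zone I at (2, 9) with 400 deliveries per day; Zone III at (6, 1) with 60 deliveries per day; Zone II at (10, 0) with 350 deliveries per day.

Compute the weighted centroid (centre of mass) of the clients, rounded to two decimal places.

The minimiser of Σwᵢ‖p−pᵢ‖² is the weighted centroid p* = (Σwᵢpᵢ)/(Σwᵢ).
Σwᵢ = 810.
Σwᵢxᵢ = 400·2 + 60·6 + 350·10 = 4660.
Σwᵢyᵢ = 400·9 + 60·1 + 350·0 = 3660.
x* = 4660/810 = 5.75, y* = 3660/810 = 4.52.

(5.75, 4.52)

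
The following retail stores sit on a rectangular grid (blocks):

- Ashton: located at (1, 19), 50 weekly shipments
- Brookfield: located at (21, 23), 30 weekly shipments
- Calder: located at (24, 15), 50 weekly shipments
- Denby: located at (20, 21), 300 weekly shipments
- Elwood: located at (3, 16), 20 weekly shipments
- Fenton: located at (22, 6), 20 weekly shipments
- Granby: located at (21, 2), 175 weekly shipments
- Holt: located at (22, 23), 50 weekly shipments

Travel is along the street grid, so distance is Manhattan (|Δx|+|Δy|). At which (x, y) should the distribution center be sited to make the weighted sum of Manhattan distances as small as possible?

(20, 21)

Manhattan distance separates: Σwᵢ(|x−xᵢ|+|y−yᵢ|) = Σwᵢ|x−xᵢ| + Σwᵢ|y−yᵢ|, so x and y are optimised independently as 1-D weighted medians.
Total weight W = 695; half = 347.5.
x-coordinate, sorted with cumulative weight:
  x=1 (Ashton, w=50) cum 50
  x=3 (Elwood, w=20) cum 70
  x=20 (Denby, w=300) cum 370  ← median
  x=21 (Brookfield, w=30) cum 400
  x=21 (Granby, w=175) cum 575
  x=22 (Fenton, w=20) cum 595
  x=22 (Holt, w=50) cum 645
  x=24 (Calder, w=50) cum 695
⇒ x* = 20
y-coordinate, sorted with cumulative weight:
  y=2 (Granby, w=175) cum 175
  y=6 (Fenton, w=20) cum 195
  y=15 (Calder, w=50) cum 245
  y=16 (Elwood, w=20) cum 265
  y=19 (Ashton, w=50) cum 315
  y=21 (Denby, w=300) cum 615  ← median
  y=23 (Brookfield, w=30) cum 645
  y=23 (Holt, w=50) cum 695
⇒ y* = 21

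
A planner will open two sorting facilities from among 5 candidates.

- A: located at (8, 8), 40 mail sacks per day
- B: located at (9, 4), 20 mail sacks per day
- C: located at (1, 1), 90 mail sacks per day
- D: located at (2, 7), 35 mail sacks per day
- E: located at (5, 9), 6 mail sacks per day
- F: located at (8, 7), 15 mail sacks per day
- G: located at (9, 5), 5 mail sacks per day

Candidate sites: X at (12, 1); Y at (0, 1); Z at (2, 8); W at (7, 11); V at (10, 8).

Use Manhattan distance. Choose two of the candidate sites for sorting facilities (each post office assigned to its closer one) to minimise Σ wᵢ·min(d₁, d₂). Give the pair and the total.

Evaluate every pair (each demand assigned to the nearer of the two):
  {Y, V}: total = 651
  {Y, Z}: total = 764
  {Y, W}: total = 849
  {Z, V}: total = 1024
  {X, Y}: total = 1193
  {Z, W}: total = 1234
  {X, Z}: total = 1279
  {X, V}: total = 1586
  {X, W}: total = 1719
  {W, V}: total = 2024
Best pair: {Y, V} with total 651.

{Y, V}, total 651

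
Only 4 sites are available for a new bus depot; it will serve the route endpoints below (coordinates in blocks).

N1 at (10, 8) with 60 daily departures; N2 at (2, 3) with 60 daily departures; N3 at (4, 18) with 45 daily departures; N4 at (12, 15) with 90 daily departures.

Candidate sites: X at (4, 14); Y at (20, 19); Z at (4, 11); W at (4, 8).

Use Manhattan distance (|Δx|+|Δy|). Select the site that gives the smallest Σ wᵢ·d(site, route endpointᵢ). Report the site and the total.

X, total 2490 blocks

Total weighted distance at each candidate:
  X (4, 14): total = 2490
  Y (20, 19): total = 5145
  Z (4, 11): total = 2535
  W (4, 8): total = 2580
Minimum is at X with total 2490 blocks.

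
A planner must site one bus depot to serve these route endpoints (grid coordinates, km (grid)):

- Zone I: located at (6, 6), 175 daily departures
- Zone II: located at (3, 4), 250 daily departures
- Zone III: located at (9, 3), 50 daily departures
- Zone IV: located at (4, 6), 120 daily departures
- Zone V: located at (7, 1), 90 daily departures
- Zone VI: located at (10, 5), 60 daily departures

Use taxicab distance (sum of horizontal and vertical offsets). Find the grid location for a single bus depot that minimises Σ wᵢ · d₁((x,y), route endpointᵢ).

Manhattan distance separates: Σwᵢ(|x−xᵢ|+|y−yᵢ|) = Σwᵢ|x−xᵢ| + Σwᵢ|y−yᵢ|, so x and y are optimised independently as 1-D weighted medians.
Total weight W = 745; half = 372.5.
x-coordinate, sorted with cumulative weight:
  x=3 (Zone II, w=250) cum 250
  x=4 (Zone IV, w=120) cum 370
  x=6 (Zone I, w=175) cum 545  ← median
  x=7 (Zone V, w=90) cum 635
  x=9 (Zone III, w=50) cum 685
  x=10 (Zone VI, w=60) cum 745
⇒ x* = 6
y-coordinate, sorted with cumulative weight:
  y=1 (Zone V, w=90) cum 90
  y=3 (Zone III, w=50) cum 140
  y=4 (Zone II, w=250) cum 390  ← median
  y=5 (Zone VI, w=60) cum 450
  y=6 (Zone I, w=175) cum 625
  y=6 (Zone IV, w=120) cum 745
⇒ y* = 4

(6, 4)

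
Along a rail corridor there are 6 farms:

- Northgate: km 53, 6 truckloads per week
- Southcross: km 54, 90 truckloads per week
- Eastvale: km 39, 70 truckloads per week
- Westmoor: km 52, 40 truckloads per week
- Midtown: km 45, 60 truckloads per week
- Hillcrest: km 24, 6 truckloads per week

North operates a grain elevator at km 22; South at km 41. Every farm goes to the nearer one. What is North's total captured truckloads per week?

6

The indifferent point is the midpoint (22+41)/2 = 31.5; farms left of it (closer to North at 22) go to North, those right go to South.
  Hillcrest at 24 (w=6) → North
  Eastvale at 39 (w=70) → South
  Midtown at 45 (w=60) → South
  Westmoor at 52 (w=40) → South
  Northgate at 53 (w=6) → South
  Southcross at 54 (w=90) → South
North captures 6; South captures 266.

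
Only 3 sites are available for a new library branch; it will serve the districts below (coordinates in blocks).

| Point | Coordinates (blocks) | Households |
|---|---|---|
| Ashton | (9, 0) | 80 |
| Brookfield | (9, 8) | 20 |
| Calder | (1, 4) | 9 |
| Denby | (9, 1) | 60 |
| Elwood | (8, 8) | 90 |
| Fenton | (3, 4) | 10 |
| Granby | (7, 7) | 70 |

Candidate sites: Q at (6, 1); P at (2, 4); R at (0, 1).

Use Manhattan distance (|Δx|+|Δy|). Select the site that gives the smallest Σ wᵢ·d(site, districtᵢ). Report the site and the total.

Total weighted distance at each candidate:
  Q (6, 1): total = 2132
  P (2, 4): total = 3179
  R (0, 1): total = 4016
Minimum is at Q with total 2132 blocks.

Q, total 2132 blocks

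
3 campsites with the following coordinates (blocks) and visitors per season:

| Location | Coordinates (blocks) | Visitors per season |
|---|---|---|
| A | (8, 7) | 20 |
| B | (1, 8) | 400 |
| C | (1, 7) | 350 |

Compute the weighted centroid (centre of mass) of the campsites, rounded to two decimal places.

(1.18, 7.52)

The minimiser of Σwᵢ‖p−pᵢ‖² is the weighted centroid p* = (Σwᵢpᵢ)/(Σwᵢ).
Σwᵢ = 770.
Σwᵢxᵢ = 20·8 + 400·1 + 350·1 = 910.
Σwᵢyᵢ = 20·7 + 400·8 + 350·7 = 5790.
x* = 910/770 = 1.18, y* = 5790/770 = 7.52.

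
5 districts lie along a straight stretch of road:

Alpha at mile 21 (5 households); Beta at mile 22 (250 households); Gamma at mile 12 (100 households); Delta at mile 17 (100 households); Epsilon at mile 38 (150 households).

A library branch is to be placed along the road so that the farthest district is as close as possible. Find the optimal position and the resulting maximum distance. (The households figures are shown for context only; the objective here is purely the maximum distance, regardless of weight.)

The 1-center on a line is the midpoint of the two extreme points: leftmost at 12, rightmost at 38.
Optimal location = (12 + 38)/2 = 25; maximum distance = (38 − 12)/2 = 13.

location 25, max distance 13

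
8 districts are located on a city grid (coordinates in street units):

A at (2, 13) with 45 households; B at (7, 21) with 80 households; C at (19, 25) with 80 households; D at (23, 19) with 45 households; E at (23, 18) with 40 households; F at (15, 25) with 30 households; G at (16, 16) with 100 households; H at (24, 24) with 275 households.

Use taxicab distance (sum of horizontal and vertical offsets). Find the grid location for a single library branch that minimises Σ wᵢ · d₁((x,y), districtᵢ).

(23, 24)

Manhattan distance separates: Σwᵢ(|x−xᵢ|+|y−yᵢ|) = Σwᵢ|x−xᵢ| + Σwᵢ|y−yᵢ|, so x and y are optimised independently as 1-D weighted medians.
Total weight W = 695; half = 347.5.
x-coordinate, sorted with cumulative weight:
  x=2 (A, w=45) cum 45
  x=7 (B, w=80) cum 125
  x=15 (F, w=30) cum 155
  x=16 (G, w=100) cum 255
  x=19 (C, w=80) cum 335
  x=23 (D, w=45) cum 380  ← median
  x=23 (E, w=40) cum 420
  x=24 (H, w=275) cum 695
⇒ x* = 23
y-coordinate, sorted with cumulative weight:
  y=13 (A, w=45) cum 45
  y=16 (G, w=100) cum 145
  y=18 (E, w=40) cum 185
  y=19 (D, w=45) cum 230
  y=21 (B, w=80) cum 310
  y=24 (H, w=275) cum 585  ← median
  y=25 (C, w=80) cum 665
  y=25 (F, w=30) cum 695
⇒ y* = 24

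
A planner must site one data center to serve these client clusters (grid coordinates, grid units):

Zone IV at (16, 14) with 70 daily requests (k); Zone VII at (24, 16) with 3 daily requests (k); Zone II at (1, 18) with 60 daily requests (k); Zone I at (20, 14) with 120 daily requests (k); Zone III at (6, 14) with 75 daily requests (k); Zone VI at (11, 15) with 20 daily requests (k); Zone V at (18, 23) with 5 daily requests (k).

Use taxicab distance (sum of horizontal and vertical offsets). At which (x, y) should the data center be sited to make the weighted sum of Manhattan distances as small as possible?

(16, 14)

Manhattan distance separates: Σwᵢ(|x−xᵢ|+|y−yᵢ|) = Σwᵢ|x−xᵢ| + Σwᵢ|y−yᵢ|, so x and y are optimised independently as 1-D weighted medians.
Total weight W = 353; half = 176.5.
x-coordinate, sorted with cumulative weight:
  x=1 (Zone II, w=60) cum 60
  x=6 (Zone III, w=75) cum 135
  x=11 (Zone VI, w=20) cum 155
  x=16 (Zone IV, w=70) cum 225  ← median
  x=18 (Zone V, w=5) cum 230
  x=20 (Zone I, w=120) cum 350
  x=24 (Zone VII, w=3) cum 353
⇒ x* = 16
y-coordinate, sorted with cumulative weight:
  y=14 (Zone IV, w=70) cum 70
  y=14 (Zone I, w=120) cum 190  ← median
  y=14 (Zone III, w=75) cum 265
  y=15 (Zone VI, w=20) cum 285
  y=16 (Zone VII, w=3) cum 288
  y=18 (Zone II, w=60) cum 348
  y=23 (Zone V, w=5) cum 353
⇒ y* = 14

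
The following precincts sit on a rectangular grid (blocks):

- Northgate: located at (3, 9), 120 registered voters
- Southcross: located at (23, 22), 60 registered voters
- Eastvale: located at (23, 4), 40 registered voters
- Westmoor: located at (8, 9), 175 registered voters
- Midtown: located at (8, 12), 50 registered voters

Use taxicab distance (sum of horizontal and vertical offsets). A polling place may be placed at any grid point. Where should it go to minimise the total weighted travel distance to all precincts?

(8, 9)

Manhattan distance separates: Σwᵢ(|x−xᵢ|+|y−yᵢ|) = Σwᵢ|x−xᵢ| + Σwᵢ|y−yᵢ|, so x and y are optimised independently as 1-D weighted medians.
Total weight W = 445; half = 222.5.
x-coordinate, sorted with cumulative weight:
  x=3 (Northgate, w=120) cum 120
  x=8 (Westmoor, w=175) cum 295  ← median
  x=8 (Midtown, w=50) cum 345
  x=23 (Southcross, w=60) cum 405
  x=23 (Eastvale, w=40) cum 445
⇒ x* = 8
y-coordinate, sorted with cumulative weight:
  y=4 (Eastvale, w=40) cum 40
  y=9 (Northgate, w=120) cum 160
  y=9 (Westmoor, w=175) cum 335  ← median
  y=12 (Midtown, w=50) cum 385
  y=22 (Southcross, w=60) cum 445
⇒ y* = 9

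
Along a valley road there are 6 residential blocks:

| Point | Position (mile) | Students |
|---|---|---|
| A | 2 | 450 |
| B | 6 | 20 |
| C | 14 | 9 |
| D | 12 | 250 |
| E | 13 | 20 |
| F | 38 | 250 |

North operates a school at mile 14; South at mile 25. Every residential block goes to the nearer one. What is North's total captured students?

The indifferent point is the midpoint (14+25)/2 = 19.5; residential blocks left of it (closer to North at 14) go to North, those right go to South.
  A at 2 (w=450) → North
  B at 6 (w=20) → North
  D at 12 (w=250) → North
  E at 13 (w=20) → North
  C at 14 (w=9) → North
  F at 38 (w=250) → South
North captures 749; South captures 250.

749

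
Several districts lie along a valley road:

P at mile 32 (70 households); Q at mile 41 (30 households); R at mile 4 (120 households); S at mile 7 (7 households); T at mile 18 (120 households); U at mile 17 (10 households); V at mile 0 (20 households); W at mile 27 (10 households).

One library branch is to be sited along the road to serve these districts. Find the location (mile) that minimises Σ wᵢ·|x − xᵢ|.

x = 18

For a sum of weighted absolute distances on a line, the optimum is the weighted median (not the mean). Total weight W = 387; half-weight = 193.5.
Sort by position and accumulate weight:
  mile 0 (V, w=20) → cum 20
  mile 4 (R, w=120) → cum 140
  mile 7 (S, w=7) → cum 147
  mile 17 (U, w=10) → cum 157
  mile 18 (T, w=120) → cum 277  ≥ 193.5 → median here
  mile 27 (W, w=10) → cum 287
  mile 32 (P, w=70) → cum 357
  mile 41 (Q, w=30) → cum 387
Optimal location: mile 18.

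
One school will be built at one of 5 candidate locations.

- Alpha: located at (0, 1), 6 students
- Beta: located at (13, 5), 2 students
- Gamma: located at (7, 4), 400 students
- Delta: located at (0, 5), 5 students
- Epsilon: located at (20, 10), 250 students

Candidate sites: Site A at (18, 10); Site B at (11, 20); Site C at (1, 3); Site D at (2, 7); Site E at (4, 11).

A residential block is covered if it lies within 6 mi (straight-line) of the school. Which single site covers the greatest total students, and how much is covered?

Coverage radius r = 6 mi; a point is covered iff (Δx)²+(Δy)² ≤ 6² = 36.
  Site A (18, 10): covers {Epsilon} → 250
  Site B (11, 20): covers {none} → 0
  Site C (1, 3): covers {Alpha, Delta} → 11
  Site D (2, 7): covers {Gamma, Delta} → 405
  Site E (4, 11): covers {none} → 0
Maximum coverage at Site D: 405 students.

Site D, covering 405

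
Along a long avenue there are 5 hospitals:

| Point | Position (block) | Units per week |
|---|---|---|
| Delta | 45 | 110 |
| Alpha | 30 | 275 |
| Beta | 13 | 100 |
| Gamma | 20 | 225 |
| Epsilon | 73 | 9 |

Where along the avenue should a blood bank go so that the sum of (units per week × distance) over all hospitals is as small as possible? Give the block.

x = 30

For a sum of weighted absolute distances on a line, the optimum is the weighted median (not the mean). Total weight W = 719; half-weight = 359.5.
Sort by position and accumulate weight:
  block 13 (Beta, w=100) → cum 100
  block 20 (Gamma, w=225) → cum 325
  block 30 (Alpha, w=275) → cum 600  ≥ 359.5 → median here
  block 45 (Delta, w=110) → cum 710
  block 73 (Epsilon, w=9) → cum 719
Optimal location: block 30.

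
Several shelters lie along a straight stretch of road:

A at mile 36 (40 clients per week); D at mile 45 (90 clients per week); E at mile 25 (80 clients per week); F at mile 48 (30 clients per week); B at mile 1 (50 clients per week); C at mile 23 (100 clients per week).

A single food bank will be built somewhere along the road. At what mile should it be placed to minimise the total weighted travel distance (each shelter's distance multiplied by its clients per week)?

For a sum of weighted absolute distances on a line, the optimum is the weighted median (not the mean). Total weight W = 390; half-weight = 195.
Sort by position and accumulate weight:
  mile 1 (B, w=50) → cum 50
  mile 23 (C, w=100) → cum 150
  mile 25 (E, w=80) → cum 230  ≥ 195 → median here
  mile 36 (A, w=40) → cum 270
  mile 45 (D, w=90) → cum 360
  mile 48 (F, w=30) → cum 390
Optimal location: mile 25.

x = 25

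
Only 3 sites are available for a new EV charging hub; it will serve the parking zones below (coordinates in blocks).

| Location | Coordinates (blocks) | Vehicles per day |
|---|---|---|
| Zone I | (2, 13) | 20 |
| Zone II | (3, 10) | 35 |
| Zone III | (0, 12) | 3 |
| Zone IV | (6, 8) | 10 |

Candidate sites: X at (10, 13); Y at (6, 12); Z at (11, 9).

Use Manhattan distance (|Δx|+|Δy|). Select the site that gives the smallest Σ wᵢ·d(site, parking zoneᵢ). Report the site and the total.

Y, total 333 blocks

Total weighted distance at each candidate:
  X (10, 13): total = 633
  Y (6, 12): total = 333
  Z (11, 9): total = 677
Minimum is at Y with total 333 blocks.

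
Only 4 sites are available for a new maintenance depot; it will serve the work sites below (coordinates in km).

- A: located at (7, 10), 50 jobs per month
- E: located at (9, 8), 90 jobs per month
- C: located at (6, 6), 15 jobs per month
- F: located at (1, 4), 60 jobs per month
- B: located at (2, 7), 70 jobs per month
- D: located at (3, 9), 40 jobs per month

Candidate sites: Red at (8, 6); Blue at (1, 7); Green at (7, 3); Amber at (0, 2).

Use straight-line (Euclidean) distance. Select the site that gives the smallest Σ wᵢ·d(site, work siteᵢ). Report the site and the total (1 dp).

Blue, total 1500.6 km

Total weighted distance at each candidate:
  Red (8, 6): total = 1533.2
  Blue (1, 7): total = 1500.6
  Green (7, 3): total = 1983.7
  Amber (0, 2): total = 2428.9
Minimum is at Blue with total 1500.6 km.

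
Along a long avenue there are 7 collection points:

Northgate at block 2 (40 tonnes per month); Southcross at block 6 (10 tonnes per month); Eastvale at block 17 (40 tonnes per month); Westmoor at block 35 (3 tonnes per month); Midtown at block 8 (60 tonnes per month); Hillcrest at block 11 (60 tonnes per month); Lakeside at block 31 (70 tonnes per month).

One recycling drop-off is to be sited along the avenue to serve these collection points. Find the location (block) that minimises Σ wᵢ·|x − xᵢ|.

For a sum of weighted absolute distances on a line, the optimum is the weighted median (not the mean). Total weight W = 283; half-weight = 141.5.
Sort by position and accumulate weight:
  block 2 (Northgate, w=40) → cum 40
  block 6 (Southcross, w=10) → cum 50
  block 8 (Midtown, w=60) → cum 110
  block 11 (Hillcrest, w=60) → cum 170  ≥ 141.5 → median here
  block 17 (Eastvale, w=40) → cum 210
  block 31 (Lakeside, w=70) → cum 280
  block 35 (Westmoor, w=3) → cum 283
Optimal location: block 11.

x = 11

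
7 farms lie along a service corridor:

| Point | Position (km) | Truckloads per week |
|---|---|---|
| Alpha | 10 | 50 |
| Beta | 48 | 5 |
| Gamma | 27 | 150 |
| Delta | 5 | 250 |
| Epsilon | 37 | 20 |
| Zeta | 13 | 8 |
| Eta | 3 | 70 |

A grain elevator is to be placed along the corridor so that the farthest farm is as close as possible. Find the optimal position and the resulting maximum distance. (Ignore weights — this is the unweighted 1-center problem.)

The 1-center on a line is the midpoint of the two extreme points: leftmost at 3, rightmost at 48.
Optimal location = (3 + 48)/2 = 25.5; maximum distance = (48 − 3)/2 = 22.5.

location 25.5, max distance 22.5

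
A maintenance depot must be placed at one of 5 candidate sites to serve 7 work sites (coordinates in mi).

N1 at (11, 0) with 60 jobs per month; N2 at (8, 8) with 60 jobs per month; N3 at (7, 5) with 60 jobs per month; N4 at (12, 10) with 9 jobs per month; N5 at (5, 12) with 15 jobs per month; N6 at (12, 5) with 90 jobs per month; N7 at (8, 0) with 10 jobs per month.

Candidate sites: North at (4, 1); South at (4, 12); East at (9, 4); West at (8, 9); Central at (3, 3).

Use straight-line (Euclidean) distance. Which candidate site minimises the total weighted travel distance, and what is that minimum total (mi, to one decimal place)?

East, total 1170.3 mi

Total weighted distance at each candidate:
  North (4, 1): total = 2328.3
  South (4, 12): total = 2802.3
  East (9, 4): total = 1170.3
  West (8, 9): total = 1576.5
  Central (3, 3): total = 2334.2
Minimum is at East with total 1170.3 mi.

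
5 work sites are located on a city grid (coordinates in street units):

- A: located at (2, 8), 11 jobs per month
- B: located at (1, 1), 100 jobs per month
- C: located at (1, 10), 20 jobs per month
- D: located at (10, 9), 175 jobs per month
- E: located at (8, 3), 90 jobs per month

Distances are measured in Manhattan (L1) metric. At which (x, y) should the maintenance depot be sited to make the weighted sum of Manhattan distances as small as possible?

Manhattan distance separates: Σwᵢ(|x−xᵢ|+|y−yᵢ|) = Σwᵢ|x−xᵢ| + Σwᵢ|y−yᵢ|, so x and y are optimised independently as 1-D weighted medians.
Total weight W = 396; half = 198.
x-coordinate, sorted with cumulative weight:
  x=1 (B, w=100) cum 100
  x=1 (C, w=20) cum 120
  x=2 (A, w=11) cum 131
  x=8 (E, w=90) cum 221  ← median
  x=10 (D, w=175) cum 396
⇒ x* = 8
y-coordinate, sorted with cumulative weight:
  y=1 (B, w=100) cum 100
  y=3 (E, w=90) cum 190
  y=8 (A, w=11) cum 201  ← median
  y=9 (D, w=175) cum 376
  y=10 (C, w=20) cum 396
⇒ y* = 8

(8, 8)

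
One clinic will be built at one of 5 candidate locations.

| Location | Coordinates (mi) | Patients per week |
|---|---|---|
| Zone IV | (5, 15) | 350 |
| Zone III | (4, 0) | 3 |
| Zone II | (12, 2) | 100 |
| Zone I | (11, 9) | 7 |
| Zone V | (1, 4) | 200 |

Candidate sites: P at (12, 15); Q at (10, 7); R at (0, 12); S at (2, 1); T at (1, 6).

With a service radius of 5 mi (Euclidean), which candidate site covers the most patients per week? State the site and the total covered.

Coverage radius r = 5 mi; a point is covered iff (Δx)²+(Δy)² ≤ 5² = 25.
  P (12, 15): covers {none} → 0
  Q (10, 7): covers {Zone I} → 7
  R (0, 12): covers {none} → 0
  S (2, 1): covers {Zone III, Zone V} → 203
  T (1, 6): covers {Zone V} → 200
Maximum coverage at S: 203 patients per week.

S, covering 203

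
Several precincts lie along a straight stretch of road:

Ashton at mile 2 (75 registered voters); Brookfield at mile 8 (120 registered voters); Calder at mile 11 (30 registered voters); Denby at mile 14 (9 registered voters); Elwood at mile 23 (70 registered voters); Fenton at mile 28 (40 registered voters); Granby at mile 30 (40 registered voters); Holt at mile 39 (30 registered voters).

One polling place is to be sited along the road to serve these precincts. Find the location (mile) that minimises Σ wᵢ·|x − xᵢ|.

For a sum of weighted absolute distances on a line, the optimum is the weighted median (not the mean). Total weight W = 414; half-weight = 207.
Sort by position and accumulate weight:
  mile 2 (Ashton, w=75) → cum 75
  mile 8 (Brookfield, w=120) → cum 195
  mile 11 (Calder, w=30) → cum 225  ≥ 207 → median here
  mile 14 (Denby, w=9) → cum 234
  mile 23 (Elwood, w=70) → cum 304
  mile 28 (Fenton, w=40) → cum 344
  mile 30 (Granby, w=40) → cum 384
  mile 39 (Holt, w=30) → cum 414
Optimal location: mile 11.

x = 11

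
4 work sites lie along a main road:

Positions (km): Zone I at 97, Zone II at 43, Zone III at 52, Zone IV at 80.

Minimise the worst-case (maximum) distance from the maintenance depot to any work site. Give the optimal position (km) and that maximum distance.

location 70, max distance 27

The 1-center on a line is the midpoint of the two extreme points: leftmost at 43, rightmost at 97.
Optimal location = (43 + 97)/2 = 70; maximum distance = (97 − 43)/2 = 27.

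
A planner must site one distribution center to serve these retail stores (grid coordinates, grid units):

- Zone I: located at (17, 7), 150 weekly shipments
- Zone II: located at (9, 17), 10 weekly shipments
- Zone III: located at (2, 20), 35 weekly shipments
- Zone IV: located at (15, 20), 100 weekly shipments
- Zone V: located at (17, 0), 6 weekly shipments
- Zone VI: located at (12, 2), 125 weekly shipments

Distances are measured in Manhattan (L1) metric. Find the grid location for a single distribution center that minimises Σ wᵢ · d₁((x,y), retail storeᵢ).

(15, 7)

Manhattan distance separates: Σwᵢ(|x−xᵢ|+|y−yᵢ|) = Σwᵢ|x−xᵢ| + Σwᵢ|y−yᵢ|, so x and y are optimised independently as 1-D weighted medians.
Total weight W = 426; half = 213.
x-coordinate, sorted with cumulative weight:
  x=2 (Zone III, w=35) cum 35
  x=9 (Zone II, w=10) cum 45
  x=12 (Zone VI, w=125) cum 170
  x=15 (Zone IV, w=100) cum 270  ← median
  x=17 (Zone I, w=150) cum 420
  x=17 (Zone V, w=6) cum 426
⇒ x* = 15
y-coordinate, sorted with cumulative weight:
  y=0 (Zone V, w=6) cum 6
  y=2 (Zone VI, w=125) cum 131
  y=7 (Zone I, w=150) cum 281  ← median
  y=17 (Zone II, w=10) cum 291
  y=20 (Zone III, w=35) cum 326
  y=20 (Zone IV, w=100) cum 426
⇒ y* = 7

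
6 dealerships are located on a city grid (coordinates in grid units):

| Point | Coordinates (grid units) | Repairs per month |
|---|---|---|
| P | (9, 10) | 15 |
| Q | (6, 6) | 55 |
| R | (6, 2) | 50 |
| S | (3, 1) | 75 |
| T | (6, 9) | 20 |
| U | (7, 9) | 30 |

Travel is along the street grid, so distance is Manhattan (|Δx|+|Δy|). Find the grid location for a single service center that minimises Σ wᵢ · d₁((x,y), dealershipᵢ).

Manhattan distance separates: Σwᵢ(|x−xᵢ|+|y−yᵢ|) = Σwᵢ|x−xᵢ| + Σwᵢ|y−yᵢ|, so x and y are optimised independently as 1-D weighted medians.
Total weight W = 245; half = 122.5.
x-coordinate, sorted with cumulative weight:
  x=3 (S, w=75) cum 75
  x=6 (Q, w=55) cum 130  ← median
  x=6 (R, w=50) cum 180
  x=6 (T, w=20) cum 200
  x=7 (U, w=30) cum 230
  x=9 (P, w=15) cum 245
⇒ x* = 6
y-coordinate, sorted with cumulative weight:
  y=1 (S, w=75) cum 75
  y=2 (R, w=50) cum 125  ← median
  y=6 (Q, w=55) cum 180
  y=9 (T, w=20) cum 200
  y=9 (U, w=30) cum 230
  y=10 (P, w=15) cum 245
⇒ y* = 2

(6, 2)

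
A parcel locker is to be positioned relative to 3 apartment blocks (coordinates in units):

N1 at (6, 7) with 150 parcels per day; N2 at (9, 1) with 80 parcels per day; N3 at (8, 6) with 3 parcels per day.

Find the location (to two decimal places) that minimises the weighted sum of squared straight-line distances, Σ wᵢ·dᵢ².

(7.06, 4.93)

The minimiser of Σwᵢ‖p−pᵢ‖² is the weighted centroid p* = (Σwᵢpᵢ)/(Σwᵢ).
Σwᵢ = 233.
Σwᵢxᵢ = 150·6 + 80·9 + 3·8 = 1644.
Σwᵢyᵢ = 150·7 + 80·1 + 3·6 = 1148.
x* = 1644/233 = 7.06, y* = 1148/233 = 4.93.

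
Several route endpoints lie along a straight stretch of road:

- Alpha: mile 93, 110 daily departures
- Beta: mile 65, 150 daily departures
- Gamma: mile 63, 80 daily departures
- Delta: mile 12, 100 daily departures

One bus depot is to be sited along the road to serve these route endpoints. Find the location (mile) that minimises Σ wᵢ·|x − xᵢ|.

For a sum of weighted absolute distances on a line, the optimum is the weighted median (not the mean). Total weight W = 440; half-weight = 220.
Sort by position and accumulate weight:
  mile 12 (Delta, w=100) → cum 100
  mile 63 (Gamma, w=80) → cum 180
  mile 65 (Beta, w=150) → cum 330  ≥ 220 → median here
  mile 93 (Alpha, w=110) → cum 440
Optimal location: mile 65.

x = 65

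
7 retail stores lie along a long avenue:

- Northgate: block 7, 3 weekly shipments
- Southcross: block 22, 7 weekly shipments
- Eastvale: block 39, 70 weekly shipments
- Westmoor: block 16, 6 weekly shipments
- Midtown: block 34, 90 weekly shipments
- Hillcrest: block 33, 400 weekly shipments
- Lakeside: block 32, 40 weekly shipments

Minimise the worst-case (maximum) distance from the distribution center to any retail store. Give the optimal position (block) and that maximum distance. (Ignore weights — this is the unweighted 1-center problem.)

The 1-center on a line is the midpoint of the two extreme points: leftmost at 7, rightmost at 39.
Optimal location = (7 + 39)/2 = 23; maximum distance = (39 − 7)/2 = 16.

location 23, max distance 16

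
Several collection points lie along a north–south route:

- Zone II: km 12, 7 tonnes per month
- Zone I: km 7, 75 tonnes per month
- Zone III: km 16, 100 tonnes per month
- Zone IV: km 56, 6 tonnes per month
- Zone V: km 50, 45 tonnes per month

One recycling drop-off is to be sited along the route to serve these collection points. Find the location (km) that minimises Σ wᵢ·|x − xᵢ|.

x = 16

For a sum of weighted absolute distances on a line, the optimum is the weighted median (not the mean). Total weight W = 233; half-weight = 116.5.
Sort by position and accumulate weight:
  km 7 (Zone I, w=75) → cum 75
  km 12 (Zone II, w=7) → cum 82
  km 16 (Zone III, w=100) → cum 182  ≥ 116.5 → median here
  km 50 (Zone V, w=45) → cum 227
  km 56 (Zone IV, w=6) → cum 233
Optimal location: km 16.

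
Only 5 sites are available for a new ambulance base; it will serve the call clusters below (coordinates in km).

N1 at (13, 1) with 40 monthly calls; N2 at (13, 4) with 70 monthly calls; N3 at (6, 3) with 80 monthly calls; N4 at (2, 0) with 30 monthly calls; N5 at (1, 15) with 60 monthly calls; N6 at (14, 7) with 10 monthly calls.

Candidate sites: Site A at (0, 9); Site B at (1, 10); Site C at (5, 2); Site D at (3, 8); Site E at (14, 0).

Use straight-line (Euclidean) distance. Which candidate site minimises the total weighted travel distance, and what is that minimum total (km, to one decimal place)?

Site C, total 2040.1 km

Total weighted distance at each candidate:
  Site A (0, 9): total = 3047.4
  Site B (1, 10): total = 2962.2
  Site C (5, 2): total = 2040.1
  Site D (3, 8): total = 2497.8
  Site E (14, 0): total = 2649.7
Minimum is at Site C with total 2040.1 km.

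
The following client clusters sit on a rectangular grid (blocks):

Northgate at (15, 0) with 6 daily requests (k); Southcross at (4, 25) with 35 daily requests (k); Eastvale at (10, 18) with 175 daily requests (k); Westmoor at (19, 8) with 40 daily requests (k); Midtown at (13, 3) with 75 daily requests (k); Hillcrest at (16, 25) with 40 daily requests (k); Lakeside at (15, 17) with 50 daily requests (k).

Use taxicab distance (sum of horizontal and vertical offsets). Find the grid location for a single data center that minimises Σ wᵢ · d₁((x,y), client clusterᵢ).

Manhattan distance separates: Σwᵢ(|x−xᵢ|+|y−yᵢ|) = Σwᵢ|x−xᵢ| + Σwᵢ|y−yᵢ|, so x and y are optimised independently as 1-D weighted medians.
Total weight W = 421; half = 210.5.
x-coordinate, sorted with cumulative weight:
  x=4 (Southcross, w=35) cum 35
  x=10 (Eastvale, w=175) cum 210
  x=13 (Midtown, w=75) cum 285  ← median
  x=15 (Northgate, w=6) cum 291
  x=15 (Lakeside, w=50) cum 341
  x=16 (Hillcrest, w=40) cum 381
  x=19 (Westmoor, w=40) cum 421
⇒ x* = 13
y-coordinate, sorted with cumulative weight:
  y=0 (Northgate, w=6) cum 6
  y=3 (Midtown, w=75) cum 81
  y=8 (Westmoor, w=40) cum 121
  y=17 (Lakeside, w=50) cum 171
  y=18 (Eastvale, w=175) cum 346  ← median
  y=25 (Southcross, w=35) cum 381
  y=25 (Hillcrest, w=40) cum 421
⇒ y* = 18

(13, 18)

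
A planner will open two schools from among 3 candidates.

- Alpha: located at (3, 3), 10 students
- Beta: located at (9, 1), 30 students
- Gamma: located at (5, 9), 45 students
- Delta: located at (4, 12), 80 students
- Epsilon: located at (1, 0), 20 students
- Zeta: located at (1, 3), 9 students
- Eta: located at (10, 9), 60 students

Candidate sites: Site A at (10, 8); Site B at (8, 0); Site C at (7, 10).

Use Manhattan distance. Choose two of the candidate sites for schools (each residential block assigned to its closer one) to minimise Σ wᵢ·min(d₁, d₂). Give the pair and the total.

{Site B, Site C}, total 1145

Evaluate every pair (each demand assigned to the nearer of the two):
  {Site B, Site C}: total = 1145
  {Site A, Site C}: total = 1382
  {Site A, Site B}: total = 1500
Best pair: {Site B, Site C} with total 1145.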